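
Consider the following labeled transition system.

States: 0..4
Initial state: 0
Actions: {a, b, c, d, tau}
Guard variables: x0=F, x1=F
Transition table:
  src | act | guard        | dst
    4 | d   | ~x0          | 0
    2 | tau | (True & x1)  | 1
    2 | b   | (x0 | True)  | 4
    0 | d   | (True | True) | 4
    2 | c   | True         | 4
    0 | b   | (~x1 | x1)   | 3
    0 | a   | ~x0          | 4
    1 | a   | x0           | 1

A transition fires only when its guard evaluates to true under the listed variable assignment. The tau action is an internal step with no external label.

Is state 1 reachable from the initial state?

Answer: UNREACHABLE

Analysis:
6 transition(s) survive guard evaluation.
Layer 0: {0}
Layer 1: {3,4}  total {0,3,4}
Reach set: {0,3,4}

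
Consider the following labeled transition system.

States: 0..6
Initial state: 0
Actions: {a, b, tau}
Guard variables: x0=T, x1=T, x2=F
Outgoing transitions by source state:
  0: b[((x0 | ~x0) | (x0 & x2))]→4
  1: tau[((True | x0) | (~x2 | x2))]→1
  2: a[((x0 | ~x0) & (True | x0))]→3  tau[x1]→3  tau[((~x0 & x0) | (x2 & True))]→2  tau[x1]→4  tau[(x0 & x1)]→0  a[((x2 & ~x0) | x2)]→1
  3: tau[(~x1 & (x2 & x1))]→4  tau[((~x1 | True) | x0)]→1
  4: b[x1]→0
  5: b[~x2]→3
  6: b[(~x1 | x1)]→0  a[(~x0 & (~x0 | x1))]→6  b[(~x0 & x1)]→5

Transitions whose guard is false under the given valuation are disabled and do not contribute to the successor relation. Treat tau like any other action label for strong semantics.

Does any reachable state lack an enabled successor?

R = {0,4}
  0: b→4  [1 exit(s)]
  4: b→0  [1 exit(s)]

Answer: DEADLOCK-FREE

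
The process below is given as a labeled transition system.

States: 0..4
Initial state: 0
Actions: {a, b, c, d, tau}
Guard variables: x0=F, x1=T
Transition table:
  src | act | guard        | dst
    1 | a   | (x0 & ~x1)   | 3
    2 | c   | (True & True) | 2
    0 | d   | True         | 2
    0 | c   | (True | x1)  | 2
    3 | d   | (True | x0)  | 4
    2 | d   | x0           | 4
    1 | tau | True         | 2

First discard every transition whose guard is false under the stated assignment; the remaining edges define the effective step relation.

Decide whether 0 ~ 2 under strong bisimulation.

Refine partition for ~:
  round 0: {{0,1,2,3,4}}
  round 1: {{0},{1},{2},{3},{4}}
stable after 2 split(s): 5 block(s)
class of 0: {0}; class of 2: {2}

Answer: NOT BISIMILAR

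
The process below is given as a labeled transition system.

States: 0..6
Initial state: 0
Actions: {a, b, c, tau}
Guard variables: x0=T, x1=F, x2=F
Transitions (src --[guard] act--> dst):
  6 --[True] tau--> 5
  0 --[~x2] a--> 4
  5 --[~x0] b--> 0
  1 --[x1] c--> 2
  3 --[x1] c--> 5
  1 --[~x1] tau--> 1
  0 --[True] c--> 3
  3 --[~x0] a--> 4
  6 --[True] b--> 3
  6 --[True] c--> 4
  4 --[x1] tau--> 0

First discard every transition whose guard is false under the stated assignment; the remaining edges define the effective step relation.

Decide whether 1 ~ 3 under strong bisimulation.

Answer: NOT BISIMILAR

Analysis:
Bisimulation quotient by refinement:
  π0 = {{0,1,2,3,4,5,6}}
  π1 = {{0},{1},{2,3,4,5},{6}}
Fixed point at round 2; 4 class(es).
[1]={1}  [3]={2,3,4,5}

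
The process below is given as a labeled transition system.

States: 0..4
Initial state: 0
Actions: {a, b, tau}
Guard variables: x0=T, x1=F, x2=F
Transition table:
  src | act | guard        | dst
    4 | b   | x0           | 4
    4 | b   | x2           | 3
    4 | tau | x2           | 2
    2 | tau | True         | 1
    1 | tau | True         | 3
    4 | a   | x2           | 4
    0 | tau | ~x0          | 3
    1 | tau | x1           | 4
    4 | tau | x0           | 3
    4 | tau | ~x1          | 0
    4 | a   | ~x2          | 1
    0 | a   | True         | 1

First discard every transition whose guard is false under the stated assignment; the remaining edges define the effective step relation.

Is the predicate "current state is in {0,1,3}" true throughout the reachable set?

Safe = {0,1,3}
Reachable = {0,1,3}
  0: safe
  1: safe
  3: safe

Answer: INVARIANT HOLDS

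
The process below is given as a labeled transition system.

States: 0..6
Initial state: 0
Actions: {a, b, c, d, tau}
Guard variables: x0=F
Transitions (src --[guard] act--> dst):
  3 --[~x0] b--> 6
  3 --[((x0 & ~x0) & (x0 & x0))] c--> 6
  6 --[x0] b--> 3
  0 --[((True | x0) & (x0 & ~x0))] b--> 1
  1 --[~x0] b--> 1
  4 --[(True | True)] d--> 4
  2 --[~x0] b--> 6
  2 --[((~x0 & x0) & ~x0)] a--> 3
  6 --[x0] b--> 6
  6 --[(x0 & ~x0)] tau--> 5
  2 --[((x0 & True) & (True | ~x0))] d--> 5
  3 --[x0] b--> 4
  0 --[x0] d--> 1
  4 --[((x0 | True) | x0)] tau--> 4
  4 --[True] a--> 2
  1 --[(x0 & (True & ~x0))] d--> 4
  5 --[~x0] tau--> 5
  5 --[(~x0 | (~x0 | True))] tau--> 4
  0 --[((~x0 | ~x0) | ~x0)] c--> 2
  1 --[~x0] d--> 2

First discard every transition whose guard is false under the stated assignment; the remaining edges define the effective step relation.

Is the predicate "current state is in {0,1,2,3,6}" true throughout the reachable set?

Safe = {0,1,2,3,6}
Reach set: {0,2,6}
  0: ok
  2: ok
  6: ok

Answer: INVARIANT HOLDS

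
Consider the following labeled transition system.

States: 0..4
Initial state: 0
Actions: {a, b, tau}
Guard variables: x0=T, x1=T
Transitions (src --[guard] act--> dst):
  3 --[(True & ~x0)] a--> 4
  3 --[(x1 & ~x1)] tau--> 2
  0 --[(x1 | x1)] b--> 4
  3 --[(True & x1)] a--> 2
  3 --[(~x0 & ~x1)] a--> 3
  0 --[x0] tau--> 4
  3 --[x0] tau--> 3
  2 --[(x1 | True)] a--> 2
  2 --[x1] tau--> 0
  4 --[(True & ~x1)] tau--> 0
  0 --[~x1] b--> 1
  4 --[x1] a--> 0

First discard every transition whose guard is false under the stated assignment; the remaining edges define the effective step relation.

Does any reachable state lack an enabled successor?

Answer: DEADLOCK-FREE

Trace:
R = {0,4}
  0: b→4  tau→4  [2 exit(s)]
  4: a→0  [1 exit(s)]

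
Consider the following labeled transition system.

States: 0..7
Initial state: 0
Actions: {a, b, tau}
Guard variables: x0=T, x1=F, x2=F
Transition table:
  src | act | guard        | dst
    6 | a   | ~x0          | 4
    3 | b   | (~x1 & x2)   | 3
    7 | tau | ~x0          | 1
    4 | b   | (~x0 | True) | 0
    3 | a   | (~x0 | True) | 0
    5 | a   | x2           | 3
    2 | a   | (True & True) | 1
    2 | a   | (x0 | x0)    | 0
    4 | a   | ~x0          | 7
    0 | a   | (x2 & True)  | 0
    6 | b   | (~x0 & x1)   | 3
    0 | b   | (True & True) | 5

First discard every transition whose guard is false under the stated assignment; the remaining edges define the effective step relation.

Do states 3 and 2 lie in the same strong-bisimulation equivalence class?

Compute ~ classes (split until stable):
  round 0: {{0,1,2,3,4,5,6,7}}
  round 1: {{0,4},{1,5,6,7},{2,3}}
  round 2: {{0},{1,5,6,7},{2},{3},{4}}
5 equivalence class(es) (converged in 3)
[3]={3}  [2]={2}

Answer: NOT BISIMILAR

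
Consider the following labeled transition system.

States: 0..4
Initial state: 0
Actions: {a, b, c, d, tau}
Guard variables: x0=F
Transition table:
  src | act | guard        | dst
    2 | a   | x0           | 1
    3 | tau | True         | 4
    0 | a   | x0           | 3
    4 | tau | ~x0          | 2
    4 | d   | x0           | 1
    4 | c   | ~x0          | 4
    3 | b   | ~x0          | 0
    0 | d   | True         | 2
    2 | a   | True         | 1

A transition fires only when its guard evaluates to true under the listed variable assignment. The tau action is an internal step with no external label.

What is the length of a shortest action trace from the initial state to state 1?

Breadth-first toward 1:
  Layer 0: {0}
  Layer 1: {2}
  Layer 2: {1}
first hit 1 at d=2 via d·a

Answer: 2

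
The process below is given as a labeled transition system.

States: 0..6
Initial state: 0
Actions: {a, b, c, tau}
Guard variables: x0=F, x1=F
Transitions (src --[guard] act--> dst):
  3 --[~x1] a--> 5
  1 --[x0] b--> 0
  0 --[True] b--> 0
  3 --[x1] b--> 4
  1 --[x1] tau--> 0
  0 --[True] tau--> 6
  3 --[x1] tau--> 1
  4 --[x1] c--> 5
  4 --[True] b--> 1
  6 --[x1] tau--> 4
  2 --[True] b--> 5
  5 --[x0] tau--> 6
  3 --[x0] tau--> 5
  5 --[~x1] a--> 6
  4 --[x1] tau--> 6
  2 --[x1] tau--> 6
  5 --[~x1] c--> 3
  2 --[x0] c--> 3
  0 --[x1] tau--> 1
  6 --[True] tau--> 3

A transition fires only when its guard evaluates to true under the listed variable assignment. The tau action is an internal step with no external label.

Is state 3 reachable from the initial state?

Answer: REACHABLE

Analysis:
8 transition(s) survive guard evaluation.
Layer 0: {0}
Layer 1: {6}  total {0,6}
Layer 2: {3}  total {0,3,6}
Layer 3: {5}  total {0,3,5,6}
R = {0,3,5,6}
witness 3: tau·tau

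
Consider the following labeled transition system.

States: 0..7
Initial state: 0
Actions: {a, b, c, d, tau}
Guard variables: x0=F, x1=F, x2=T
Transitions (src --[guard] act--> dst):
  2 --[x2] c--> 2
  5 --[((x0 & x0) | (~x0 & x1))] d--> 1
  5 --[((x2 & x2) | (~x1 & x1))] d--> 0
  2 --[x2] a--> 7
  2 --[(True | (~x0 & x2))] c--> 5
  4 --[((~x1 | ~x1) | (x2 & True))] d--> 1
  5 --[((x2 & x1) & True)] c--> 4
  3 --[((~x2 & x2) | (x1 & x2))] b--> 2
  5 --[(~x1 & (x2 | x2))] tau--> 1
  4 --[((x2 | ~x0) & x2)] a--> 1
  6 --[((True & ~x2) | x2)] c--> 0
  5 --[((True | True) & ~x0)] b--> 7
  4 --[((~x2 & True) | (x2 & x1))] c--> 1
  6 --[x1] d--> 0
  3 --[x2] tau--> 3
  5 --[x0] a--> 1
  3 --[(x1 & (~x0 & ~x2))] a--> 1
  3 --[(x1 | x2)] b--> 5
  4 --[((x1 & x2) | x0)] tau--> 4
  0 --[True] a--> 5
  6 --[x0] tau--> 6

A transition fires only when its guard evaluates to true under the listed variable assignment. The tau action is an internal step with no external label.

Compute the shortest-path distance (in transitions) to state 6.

BFS to 6:
  L0 = {0}
  L1 = {5}
  L2 = {1,7}
6 never appears.

Answer: UNREACHABLE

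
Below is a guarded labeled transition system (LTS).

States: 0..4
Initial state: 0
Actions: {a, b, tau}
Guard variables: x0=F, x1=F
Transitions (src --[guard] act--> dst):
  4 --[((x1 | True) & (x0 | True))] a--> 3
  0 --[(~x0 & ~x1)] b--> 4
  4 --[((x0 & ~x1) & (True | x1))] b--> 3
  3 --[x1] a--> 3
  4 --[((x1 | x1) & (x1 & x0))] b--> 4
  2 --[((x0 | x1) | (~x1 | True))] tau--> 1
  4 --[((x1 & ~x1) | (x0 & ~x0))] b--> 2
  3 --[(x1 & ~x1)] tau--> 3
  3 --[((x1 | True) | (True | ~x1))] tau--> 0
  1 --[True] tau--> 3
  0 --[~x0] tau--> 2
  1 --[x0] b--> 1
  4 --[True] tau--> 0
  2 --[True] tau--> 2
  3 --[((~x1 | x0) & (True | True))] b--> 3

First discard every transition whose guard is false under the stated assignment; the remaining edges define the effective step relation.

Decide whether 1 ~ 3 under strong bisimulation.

Compute ~ classes (split until stable):
  π0 = {{0,1,2,3,4}}
  π1 = {{0,3},{1,2},{4}}
  π2 = {{0},{1},{2},{3},{4}}
Fixed point at round 3; 5 class(es).
1∈{1}, 3∈{3}

Answer: NOT BISIMILAR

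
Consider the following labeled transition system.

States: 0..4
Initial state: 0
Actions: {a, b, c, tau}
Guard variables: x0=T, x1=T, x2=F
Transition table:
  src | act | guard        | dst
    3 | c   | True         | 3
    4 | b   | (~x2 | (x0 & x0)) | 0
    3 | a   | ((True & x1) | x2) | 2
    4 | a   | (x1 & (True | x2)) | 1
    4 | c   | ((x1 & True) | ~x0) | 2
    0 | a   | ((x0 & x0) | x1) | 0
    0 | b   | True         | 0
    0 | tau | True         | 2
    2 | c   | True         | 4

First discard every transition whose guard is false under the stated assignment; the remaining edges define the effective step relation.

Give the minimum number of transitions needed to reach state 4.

Answer: 2

Working:
Breadth-first toward 4:
  depth 0: {0}
  depth 1: {2}
  depth 2: {4}
depth(4)=2, e.g. tau·c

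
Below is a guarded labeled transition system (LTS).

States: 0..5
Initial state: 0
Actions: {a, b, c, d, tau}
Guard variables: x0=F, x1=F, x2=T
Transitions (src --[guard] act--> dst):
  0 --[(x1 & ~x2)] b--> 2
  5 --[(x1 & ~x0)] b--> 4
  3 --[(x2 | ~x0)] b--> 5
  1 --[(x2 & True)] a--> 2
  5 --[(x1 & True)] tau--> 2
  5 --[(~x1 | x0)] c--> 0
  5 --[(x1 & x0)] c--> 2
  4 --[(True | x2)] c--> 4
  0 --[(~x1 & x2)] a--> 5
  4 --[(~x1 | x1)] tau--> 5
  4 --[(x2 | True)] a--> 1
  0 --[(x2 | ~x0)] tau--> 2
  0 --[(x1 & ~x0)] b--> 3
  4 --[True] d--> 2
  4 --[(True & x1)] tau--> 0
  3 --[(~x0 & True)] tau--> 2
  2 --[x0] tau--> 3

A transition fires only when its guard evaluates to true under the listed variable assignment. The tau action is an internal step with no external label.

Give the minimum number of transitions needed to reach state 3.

Layered search for 3:
  L0 = {0}
  L1 = {2,5}
3 never appears.

Answer: UNREACHABLE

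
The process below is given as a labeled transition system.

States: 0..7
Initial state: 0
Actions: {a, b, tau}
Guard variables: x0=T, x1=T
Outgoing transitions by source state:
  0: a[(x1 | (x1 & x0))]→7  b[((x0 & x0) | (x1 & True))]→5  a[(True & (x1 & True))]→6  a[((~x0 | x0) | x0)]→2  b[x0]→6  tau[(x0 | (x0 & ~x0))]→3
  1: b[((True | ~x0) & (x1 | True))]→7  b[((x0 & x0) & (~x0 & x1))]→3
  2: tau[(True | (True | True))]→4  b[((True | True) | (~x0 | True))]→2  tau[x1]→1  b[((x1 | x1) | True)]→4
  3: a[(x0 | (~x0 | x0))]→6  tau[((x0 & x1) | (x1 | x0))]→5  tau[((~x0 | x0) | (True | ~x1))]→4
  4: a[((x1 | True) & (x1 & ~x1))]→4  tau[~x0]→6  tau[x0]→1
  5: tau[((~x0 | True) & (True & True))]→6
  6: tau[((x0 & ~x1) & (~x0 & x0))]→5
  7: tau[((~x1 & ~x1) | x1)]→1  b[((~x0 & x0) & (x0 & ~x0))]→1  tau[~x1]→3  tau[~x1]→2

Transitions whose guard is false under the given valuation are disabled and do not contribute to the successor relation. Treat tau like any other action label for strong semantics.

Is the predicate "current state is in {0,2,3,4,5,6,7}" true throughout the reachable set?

Safe = {0,2,3,4,5,6,7}
R = {0,1,2,3,4,5,6,7}
  0: ok
  1: ✗ unsafe
  2: ok
  3: ok
  4: ok
  5: ok
  6: ok
  7: ok
witness against invariant: a·tau → 1

Answer: INVARIANT VIOLATED at state 1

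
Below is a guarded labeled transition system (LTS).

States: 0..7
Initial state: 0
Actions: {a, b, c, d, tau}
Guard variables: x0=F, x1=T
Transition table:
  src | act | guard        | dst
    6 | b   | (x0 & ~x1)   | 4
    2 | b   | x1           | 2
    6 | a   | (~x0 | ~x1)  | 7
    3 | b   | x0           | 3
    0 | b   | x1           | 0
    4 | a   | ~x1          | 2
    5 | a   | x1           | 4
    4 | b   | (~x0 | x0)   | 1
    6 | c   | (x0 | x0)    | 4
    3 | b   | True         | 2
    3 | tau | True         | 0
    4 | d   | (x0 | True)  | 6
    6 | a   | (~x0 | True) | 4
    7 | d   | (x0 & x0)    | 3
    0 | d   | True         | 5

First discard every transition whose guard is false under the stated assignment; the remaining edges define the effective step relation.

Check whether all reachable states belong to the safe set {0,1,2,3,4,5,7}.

Answer: INVARIANT VIOLATED at state 6

Working:
Inv-set: {0,1,2,3,4,5,7}
R = {0,1,4,5,6,7}
  0: ✓
  1: ✓
  4: ✓
  5: ✓
  6: ✗ unsafe
  7: ✓
counterexample path to 6: d·a·d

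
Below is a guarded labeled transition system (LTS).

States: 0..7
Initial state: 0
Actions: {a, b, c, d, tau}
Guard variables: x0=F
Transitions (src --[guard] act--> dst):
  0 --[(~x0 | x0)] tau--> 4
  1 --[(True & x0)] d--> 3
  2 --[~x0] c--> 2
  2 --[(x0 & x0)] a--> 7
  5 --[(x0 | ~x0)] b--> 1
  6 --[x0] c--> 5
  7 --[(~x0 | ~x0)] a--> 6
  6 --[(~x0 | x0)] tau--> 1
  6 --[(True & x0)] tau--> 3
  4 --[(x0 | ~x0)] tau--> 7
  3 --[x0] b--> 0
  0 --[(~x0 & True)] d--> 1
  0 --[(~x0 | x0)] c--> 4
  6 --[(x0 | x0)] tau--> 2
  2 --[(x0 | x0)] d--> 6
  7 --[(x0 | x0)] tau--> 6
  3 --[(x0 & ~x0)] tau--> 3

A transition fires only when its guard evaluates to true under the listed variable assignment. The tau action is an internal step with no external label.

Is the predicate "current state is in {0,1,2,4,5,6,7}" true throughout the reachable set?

Answer: INVARIANT HOLDS

Trace:
Allowed set {0,1,2,4,5,6,7}
Reachable = {0,1,4,6,7}
  0: ok
  1: ok
  4: ok
  6: ok
  7: ok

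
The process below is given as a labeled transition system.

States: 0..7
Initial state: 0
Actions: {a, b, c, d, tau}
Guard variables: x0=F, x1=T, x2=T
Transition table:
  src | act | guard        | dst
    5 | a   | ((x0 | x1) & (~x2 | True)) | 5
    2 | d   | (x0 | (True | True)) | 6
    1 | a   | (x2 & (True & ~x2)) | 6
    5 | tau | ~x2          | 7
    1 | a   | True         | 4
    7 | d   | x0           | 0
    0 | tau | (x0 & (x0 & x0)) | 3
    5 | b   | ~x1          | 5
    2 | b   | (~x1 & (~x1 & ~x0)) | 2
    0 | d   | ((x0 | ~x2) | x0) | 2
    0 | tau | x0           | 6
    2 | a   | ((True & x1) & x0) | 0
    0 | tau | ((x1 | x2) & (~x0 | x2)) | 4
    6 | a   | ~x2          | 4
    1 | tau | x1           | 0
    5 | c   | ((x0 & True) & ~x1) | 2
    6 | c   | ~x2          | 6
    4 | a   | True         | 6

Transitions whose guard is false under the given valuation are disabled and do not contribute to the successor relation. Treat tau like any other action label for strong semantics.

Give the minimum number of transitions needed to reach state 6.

Breadth-first toward 6:
  Layer 0: {0}
  Layer 1: {4}
  Layer 2: {6}
first hit 6 at d=2 via tau·a

Answer: 2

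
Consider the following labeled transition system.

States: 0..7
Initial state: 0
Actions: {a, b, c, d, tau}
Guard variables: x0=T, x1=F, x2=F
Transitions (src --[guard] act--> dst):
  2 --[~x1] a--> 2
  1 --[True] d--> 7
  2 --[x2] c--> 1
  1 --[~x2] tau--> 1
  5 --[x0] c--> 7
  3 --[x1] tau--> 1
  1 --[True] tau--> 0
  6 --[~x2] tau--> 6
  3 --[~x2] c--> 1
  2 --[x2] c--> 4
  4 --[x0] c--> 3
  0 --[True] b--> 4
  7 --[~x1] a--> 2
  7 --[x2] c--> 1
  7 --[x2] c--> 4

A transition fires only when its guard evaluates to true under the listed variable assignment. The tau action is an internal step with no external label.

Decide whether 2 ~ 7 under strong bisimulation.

Compute ~ classes (split until stable):
  round 0: {{0,1,2,3,4,5,6,7}}
  round 1: {{0},{1},{2,7},{3,4,5},{6}}
  round 2: {{0},{1},{2,7},{3},{4},{5},{6}}
7 equivalence class(es) (converged in 3)
2∈{2,7}, 7∈{2,7}

Answer: BISIMILAR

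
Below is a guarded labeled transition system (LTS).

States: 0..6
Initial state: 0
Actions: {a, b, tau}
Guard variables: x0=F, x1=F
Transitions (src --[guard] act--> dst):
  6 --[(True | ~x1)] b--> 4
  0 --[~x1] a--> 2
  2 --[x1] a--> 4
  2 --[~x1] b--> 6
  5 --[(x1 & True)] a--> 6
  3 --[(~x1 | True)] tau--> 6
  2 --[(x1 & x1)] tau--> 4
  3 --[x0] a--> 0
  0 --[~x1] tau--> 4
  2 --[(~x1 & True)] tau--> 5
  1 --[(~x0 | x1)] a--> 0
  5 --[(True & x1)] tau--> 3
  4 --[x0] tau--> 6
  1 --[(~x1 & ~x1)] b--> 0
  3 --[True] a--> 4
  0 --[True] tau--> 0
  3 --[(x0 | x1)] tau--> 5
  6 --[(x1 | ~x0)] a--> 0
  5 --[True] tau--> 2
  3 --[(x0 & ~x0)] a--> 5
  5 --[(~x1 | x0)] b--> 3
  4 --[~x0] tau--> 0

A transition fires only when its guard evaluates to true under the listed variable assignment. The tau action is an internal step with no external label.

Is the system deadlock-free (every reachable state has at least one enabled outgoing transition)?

R = {0,2,3,4,5,6}
  0: a→2  tau→0  tau→4  [3 exit(s)]
  2: b→6  tau→5  [2 exit(s)]
  3: a→4  tau→6  [2 exit(s)]
  4: tau→0  [1 exit(s)]
  5: b→3  tau→2  [2 exit(s)]
  6: a→0  b→4  [2 exit(s)]

Answer: DEADLOCK-FREE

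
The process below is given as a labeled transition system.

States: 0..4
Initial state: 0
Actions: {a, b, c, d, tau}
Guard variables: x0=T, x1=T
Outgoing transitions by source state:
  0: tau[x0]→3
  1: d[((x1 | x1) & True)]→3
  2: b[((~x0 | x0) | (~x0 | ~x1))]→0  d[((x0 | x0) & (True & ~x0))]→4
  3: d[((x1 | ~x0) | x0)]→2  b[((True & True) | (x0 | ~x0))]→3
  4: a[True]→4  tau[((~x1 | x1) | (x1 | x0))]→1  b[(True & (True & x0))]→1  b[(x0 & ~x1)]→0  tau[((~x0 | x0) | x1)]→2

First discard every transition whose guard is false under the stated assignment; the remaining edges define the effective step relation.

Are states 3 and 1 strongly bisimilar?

Refine partition for ~:
  round 0: {{0,1,2,3,4}}
  round 1: {{0},{1},{2},{3},{4}}
5 equivalence class(es) (converged in 2)
3∈{3}, 1∈{1}

Answer: NOT BISIMILAR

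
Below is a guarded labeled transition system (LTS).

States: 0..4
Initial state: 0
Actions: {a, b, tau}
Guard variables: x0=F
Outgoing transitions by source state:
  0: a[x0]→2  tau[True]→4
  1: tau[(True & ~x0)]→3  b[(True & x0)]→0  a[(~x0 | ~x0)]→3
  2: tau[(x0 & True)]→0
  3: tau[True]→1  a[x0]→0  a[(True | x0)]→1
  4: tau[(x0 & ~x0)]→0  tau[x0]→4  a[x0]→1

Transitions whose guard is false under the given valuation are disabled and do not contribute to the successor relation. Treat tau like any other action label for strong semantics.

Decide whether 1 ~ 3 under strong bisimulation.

Answer: BISIMILAR

Working:
Compute ~ classes (split until stable):
  P[0] = {{0,1,2,3,4}}
  P[1] = {{0},{1,3},{2,4}}
Fixed point at round 2; 3 class(es).
class of 1: {1,3}; class of 3: {1,3}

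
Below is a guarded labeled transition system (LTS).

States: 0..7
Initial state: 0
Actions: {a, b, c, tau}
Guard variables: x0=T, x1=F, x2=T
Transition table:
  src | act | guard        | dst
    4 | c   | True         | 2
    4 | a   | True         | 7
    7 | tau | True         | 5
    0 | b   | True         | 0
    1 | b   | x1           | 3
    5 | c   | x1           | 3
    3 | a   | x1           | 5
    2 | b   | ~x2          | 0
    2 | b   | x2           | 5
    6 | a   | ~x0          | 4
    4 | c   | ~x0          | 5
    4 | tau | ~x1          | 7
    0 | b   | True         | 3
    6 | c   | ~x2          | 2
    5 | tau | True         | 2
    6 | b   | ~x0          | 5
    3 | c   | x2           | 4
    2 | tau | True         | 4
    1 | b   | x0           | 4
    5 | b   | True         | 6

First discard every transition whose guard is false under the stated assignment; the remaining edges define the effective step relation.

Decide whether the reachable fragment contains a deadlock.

Answer: DEADLOCK at state 6

Analysis:
Reach set: {0,2,3,4,5,6,7}
  0: b→0  b→3  [2 exit(s)]
  2: b→5  tau→4  [2 exit(s)]
  3: c→4  [1 exit(s)]
  4: a→7  c→2  tau→7  [3 exit(s)]
  5: b→6  tau→2  [2 exit(s)]
  6: ∅  [no exit]
  7: tau→5  [1 exit(s)]
witness 6: b·c·c·b·b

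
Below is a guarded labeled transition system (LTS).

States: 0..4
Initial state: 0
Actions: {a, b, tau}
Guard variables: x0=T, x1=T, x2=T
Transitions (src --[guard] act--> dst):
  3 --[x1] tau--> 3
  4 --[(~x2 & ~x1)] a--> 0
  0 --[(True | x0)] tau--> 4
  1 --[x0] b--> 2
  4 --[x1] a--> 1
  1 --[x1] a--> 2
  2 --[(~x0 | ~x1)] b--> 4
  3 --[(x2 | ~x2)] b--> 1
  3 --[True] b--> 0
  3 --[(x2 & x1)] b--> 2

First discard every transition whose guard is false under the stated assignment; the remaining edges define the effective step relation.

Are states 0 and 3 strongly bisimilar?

Compute ~ classes (split until stable):
  round 0: {{0,1,2,3,4}}
  round 1: {{0},{1},{2},{3},{4}}
5 equivalence class(es) (converged in 2)
[0]={0}  [3]={3}

Answer: NOT BISIMILAR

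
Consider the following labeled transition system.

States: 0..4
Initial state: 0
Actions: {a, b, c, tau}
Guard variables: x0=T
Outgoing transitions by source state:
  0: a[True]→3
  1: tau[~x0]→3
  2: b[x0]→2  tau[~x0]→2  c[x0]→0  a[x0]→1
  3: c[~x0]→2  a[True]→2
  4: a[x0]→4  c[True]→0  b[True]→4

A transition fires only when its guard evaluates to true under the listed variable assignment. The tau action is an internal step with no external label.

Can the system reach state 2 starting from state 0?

Answer: REACHABLE

Analysis:
8 transition(s) survive guard evaluation.
depth 0: {0}
depth 1: {3}  cumulative {0,3}
depth 2: {2}  cumulative {0,2,3}
depth 3: {1}  cumulative {0,1,2,3}
R = {0,1,2,3}
trace reaching 2: a·a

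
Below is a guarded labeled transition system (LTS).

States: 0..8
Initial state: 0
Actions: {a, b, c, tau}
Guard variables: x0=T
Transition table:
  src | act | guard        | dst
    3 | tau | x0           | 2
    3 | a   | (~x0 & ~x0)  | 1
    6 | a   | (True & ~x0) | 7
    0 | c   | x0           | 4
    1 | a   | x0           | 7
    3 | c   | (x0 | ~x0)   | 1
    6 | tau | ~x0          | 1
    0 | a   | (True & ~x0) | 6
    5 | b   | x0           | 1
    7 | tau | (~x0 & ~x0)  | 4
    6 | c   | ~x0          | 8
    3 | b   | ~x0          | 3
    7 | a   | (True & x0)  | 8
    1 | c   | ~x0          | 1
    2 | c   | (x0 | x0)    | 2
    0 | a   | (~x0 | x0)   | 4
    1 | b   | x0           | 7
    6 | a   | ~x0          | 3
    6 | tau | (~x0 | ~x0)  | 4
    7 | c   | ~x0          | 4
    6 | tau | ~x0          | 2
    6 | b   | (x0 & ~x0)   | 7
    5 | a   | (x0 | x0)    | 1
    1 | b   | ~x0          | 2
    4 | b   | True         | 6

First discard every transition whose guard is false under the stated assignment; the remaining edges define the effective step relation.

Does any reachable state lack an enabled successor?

Reachable = {0,4,6}
  0: a→4  c→4  [deg 2]
  4: b→6  [deg 1]
  6: ∅  [STUCK]
witness 6: c·b

Answer: DEADLOCK at state 6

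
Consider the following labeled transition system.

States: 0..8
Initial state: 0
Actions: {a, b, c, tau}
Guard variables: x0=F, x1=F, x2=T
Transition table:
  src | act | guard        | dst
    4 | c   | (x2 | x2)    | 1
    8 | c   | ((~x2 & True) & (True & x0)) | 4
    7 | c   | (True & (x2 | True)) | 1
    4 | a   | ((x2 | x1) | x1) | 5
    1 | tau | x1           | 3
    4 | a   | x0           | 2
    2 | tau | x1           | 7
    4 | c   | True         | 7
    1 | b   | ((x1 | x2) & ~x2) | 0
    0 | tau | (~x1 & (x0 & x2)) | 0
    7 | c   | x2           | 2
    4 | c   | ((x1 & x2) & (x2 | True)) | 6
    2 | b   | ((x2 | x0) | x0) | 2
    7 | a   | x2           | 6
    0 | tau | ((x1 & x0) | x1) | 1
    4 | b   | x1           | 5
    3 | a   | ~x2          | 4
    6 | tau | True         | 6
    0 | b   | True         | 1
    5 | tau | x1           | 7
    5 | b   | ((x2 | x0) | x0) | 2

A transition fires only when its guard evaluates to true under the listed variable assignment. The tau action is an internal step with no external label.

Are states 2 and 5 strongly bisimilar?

Answer: BISIMILAR

Trace:
Bisimulation quotient by refinement:
  P[0] = {{0,1,2,3,4,5,6,7,8}}
  P[1] = {{0,2,5},{1,3,8},{4,7},{6}}
  P[2] = {{0},{1,3,8},{2,5},{4},{6},{7}}
Fixed point at round 3; 6 class(es).
2∈{2,5}, 5∈{2,5}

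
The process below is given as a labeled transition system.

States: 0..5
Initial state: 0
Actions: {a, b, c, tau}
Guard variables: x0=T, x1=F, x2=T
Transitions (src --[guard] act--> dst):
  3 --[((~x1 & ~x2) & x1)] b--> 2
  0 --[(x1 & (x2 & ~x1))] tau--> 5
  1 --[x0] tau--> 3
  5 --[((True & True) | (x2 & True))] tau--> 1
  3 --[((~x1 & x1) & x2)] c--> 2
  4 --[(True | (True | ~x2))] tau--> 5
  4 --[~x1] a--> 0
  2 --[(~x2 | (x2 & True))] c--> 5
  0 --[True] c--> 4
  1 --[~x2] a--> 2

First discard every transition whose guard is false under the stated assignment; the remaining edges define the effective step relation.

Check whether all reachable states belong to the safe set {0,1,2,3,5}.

Answer: INVARIANT VIOLATED at state 4

Trace:
Allowed set {0,1,2,3,5}
Reach set: {0,1,3,4,5}
  0: ✓
  1: ✓
  3: ✓
  4: VIOLATES
  5: ✓
reach 4 via c — violates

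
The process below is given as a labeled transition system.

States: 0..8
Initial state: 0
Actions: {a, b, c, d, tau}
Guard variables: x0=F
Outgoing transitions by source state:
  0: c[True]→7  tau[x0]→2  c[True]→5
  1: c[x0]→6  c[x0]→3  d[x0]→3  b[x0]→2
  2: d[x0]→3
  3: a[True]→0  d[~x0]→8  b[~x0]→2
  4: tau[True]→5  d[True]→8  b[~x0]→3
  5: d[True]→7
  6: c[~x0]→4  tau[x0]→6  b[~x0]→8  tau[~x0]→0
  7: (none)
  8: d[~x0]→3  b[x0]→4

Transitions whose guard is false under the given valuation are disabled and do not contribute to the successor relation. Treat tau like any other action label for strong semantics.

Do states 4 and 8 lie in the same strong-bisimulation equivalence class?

Compute ~ classes (split until stable):
  round 0: {{0,1,2,3,4,5,6,7,8}}
  round 1: {{0},{1,2,7},{3},{4},{5,8},{6}}
  round 2: {{0},{1,2,7},{3},{4},{5},{6},{8}}
Fixed point at round 3; 7 class(es).
4∈{4}, 8∈{8}

Answer: NOT BISIMILAR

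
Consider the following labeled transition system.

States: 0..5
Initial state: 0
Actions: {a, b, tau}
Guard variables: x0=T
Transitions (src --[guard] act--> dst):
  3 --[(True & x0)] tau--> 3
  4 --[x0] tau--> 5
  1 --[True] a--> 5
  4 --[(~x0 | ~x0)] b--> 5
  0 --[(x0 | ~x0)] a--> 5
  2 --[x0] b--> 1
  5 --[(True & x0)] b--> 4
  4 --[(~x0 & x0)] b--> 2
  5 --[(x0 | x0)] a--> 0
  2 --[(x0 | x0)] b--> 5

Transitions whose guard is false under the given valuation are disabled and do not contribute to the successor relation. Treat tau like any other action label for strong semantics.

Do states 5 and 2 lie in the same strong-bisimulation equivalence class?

Refine partition for ~:
  P[0] = {{0,1,2,3,4,5}}
  P[1] = {{0,1},{2},{3,4},{5}}
  P[2] = {{0,1},{2},{3},{4},{5}}
5 equivalence class(es) (converged in 3)
class of 5: {5}; class of 2: {2}

Answer: NOT BISIMILAR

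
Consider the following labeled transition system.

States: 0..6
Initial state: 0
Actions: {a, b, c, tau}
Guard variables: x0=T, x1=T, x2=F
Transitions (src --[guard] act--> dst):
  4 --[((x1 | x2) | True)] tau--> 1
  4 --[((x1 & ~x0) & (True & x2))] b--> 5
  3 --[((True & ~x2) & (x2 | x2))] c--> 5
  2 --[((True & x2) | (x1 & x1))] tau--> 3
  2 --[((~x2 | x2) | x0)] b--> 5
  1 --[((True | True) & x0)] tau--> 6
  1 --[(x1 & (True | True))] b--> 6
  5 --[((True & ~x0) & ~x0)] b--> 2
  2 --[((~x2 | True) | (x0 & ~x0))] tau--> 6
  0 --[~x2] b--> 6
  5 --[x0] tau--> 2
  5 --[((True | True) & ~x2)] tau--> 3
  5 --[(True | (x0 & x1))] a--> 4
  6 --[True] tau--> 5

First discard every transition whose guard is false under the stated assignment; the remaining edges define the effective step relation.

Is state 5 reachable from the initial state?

Answer: REACHABLE

Analysis:
Guard filter leaves 11 enabled edge(s).
Layer 0: {0}
Layer 1: {6}  now seen {0,6}
Layer 2: {5}  now seen {0,5,6}
Layer 3: {2,3,4}  now seen {0,2,3,4,5,6}
Layer 4: {1}  now seen {0,1,2,3,4,5,6}
R = {0,1,2,3,4,5,6}
Path to 5: b·tau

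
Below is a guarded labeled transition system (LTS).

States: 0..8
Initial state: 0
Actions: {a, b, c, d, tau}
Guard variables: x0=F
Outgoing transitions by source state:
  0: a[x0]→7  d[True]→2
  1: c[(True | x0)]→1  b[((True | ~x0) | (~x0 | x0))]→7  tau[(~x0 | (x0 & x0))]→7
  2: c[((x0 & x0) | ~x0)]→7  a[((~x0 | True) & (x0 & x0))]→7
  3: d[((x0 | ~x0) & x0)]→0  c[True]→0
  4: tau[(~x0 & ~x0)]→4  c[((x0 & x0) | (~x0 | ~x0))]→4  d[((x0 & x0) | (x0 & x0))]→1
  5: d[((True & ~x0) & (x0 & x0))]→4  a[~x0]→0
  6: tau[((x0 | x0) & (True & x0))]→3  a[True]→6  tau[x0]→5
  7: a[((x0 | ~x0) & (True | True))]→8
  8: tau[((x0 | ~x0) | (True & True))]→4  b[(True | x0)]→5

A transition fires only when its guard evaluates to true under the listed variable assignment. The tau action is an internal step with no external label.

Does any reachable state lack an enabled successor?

Answer: DEADLOCK-FREE

Trace:
R = {0,2,4,5,7,8}
  0: d→2  [1 out]
  2: c→7  [1 out]
  4: c→4  tau→4  [2 out]
  5: a→0  [1 out]
  7: a→8  [1 out]
  8: b→5  tau→4  [2 out]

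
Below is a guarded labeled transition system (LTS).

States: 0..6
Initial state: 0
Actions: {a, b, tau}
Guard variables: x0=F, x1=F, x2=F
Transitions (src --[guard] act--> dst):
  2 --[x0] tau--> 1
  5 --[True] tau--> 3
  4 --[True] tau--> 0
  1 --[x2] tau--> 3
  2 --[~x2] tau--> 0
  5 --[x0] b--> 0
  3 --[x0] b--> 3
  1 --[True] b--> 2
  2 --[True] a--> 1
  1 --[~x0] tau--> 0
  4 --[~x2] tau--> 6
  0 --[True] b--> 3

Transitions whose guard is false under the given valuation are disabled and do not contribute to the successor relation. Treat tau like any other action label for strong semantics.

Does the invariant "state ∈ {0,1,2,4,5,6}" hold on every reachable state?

Answer: INVARIANT VIOLATED at state 3

Working:
Allowed set {0,1,2,4,5,6}
Reach set: {0,3}
  0: safe
  3: ✗ unsafe
counterexample path to 3: b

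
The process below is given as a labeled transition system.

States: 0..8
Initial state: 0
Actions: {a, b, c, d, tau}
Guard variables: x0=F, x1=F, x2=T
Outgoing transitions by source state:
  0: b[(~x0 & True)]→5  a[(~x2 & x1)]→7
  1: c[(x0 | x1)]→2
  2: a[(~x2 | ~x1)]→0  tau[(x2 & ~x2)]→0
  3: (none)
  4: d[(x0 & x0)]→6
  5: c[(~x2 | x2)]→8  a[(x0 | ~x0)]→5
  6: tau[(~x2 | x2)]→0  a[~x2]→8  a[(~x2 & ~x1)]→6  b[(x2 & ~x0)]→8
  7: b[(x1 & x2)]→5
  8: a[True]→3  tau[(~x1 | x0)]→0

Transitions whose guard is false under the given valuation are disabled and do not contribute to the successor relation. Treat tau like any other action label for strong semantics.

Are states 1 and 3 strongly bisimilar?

Bisimulation quotient by refinement:
  P[0] = {{0,1,2,3,4,5,6,7,8}}
  P[1] = {{0},{1,3,4,7},{2},{5},{6},{8}}
Fixed point at round 2; 6 class(es).
class of 1: {1,3,4,7}; class of 3: {1,3,4,7}

Answer: BISIMILAR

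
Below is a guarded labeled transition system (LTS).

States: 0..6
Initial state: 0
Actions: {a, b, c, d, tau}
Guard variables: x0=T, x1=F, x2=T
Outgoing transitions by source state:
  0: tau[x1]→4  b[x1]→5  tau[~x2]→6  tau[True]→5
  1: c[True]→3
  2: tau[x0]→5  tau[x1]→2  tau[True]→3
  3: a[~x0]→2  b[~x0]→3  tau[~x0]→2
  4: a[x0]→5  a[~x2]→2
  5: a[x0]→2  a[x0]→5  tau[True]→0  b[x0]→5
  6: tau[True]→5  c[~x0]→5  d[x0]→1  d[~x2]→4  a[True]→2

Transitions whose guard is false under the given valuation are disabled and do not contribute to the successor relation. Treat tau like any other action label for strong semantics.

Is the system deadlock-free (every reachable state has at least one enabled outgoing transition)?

Reachable = {0,2,3,5}
  0: tau→5  [deg 1]
  2: tau→3  tau→5  [deg 2]
  3: ∅  [no exit]
  5: a→2  a→5  b→5  tau→0  [deg 4]
witness 3: tau·a·tau

Answer: DEADLOCK at state 3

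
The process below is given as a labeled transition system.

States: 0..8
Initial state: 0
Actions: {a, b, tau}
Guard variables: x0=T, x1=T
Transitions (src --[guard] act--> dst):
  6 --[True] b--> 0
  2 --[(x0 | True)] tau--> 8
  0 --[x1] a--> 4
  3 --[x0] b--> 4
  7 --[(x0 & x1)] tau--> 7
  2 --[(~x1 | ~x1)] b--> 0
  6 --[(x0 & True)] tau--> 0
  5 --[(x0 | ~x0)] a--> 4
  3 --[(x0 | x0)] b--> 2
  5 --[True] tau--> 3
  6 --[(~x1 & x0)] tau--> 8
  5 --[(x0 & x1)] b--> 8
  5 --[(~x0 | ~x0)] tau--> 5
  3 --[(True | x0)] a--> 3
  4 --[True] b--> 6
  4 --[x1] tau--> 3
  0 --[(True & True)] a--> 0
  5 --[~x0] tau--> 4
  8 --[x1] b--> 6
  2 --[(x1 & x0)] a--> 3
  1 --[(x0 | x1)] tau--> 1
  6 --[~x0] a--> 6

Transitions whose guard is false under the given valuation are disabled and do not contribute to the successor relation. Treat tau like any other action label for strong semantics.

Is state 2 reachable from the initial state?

Answer: REACHABLE

Trace:
After dropping false guards: 17 live edges.
depth 0: {0}
depth 1: {4}  cumulative {0,4}
depth 2: {3,6}  cumulative {0,3,4,6}
depth 3: {2}  cumulative {0,2,3,4,6}
depth 4: {8}  cumulative {0,2,3,4,6,8}
Reach set: {0,2,3,4,6,8}
witness 2: a·tau·b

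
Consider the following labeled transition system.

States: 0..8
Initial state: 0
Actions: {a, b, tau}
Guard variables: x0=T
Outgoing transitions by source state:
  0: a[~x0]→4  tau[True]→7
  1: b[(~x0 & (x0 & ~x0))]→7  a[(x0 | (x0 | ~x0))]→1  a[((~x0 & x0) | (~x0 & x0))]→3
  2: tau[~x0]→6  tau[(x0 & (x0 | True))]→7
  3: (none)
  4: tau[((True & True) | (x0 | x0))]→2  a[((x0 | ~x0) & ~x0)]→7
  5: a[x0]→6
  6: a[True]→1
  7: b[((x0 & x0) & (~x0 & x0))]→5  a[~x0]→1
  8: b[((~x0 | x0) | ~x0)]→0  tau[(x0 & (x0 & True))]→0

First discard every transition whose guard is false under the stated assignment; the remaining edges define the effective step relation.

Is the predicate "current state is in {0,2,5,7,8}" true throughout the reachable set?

Answer: INVARIANT HOLDS

Working:
Allowed set {0,2,5,7,8}
Reachable = {0,7}
  0: ok
  7: ok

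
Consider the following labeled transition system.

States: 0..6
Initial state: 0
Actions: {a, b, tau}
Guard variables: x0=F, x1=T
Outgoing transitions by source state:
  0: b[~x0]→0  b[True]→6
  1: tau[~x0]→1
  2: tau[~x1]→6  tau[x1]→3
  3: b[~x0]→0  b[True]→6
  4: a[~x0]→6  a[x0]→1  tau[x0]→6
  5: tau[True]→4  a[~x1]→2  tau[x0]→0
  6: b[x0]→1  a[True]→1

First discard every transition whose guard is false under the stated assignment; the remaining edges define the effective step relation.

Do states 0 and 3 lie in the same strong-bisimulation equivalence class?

Bisimulation quotient by refinement:
  round 0: {{0,1,2,3,4,5,6}}
  round 1: {{0,3},{1,2,5},{4,6}}
  round 2: {{0,3},{1},{2},{4},{5},{6}}
6 equivalence class(es) (converged in 3)
[0]={0,3}  [3]={0,3}

Answer: BISIMILAR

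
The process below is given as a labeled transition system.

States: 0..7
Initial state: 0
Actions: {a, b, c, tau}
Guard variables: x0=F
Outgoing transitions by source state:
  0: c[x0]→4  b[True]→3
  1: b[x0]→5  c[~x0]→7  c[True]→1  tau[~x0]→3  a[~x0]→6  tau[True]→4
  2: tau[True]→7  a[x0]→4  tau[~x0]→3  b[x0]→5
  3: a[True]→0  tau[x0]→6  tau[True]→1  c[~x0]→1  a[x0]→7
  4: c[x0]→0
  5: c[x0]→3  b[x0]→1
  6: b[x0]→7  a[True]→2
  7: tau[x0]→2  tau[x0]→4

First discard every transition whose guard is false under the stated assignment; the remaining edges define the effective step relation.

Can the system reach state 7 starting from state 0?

Answer: REACHABLE

Working:
12 transition(s) survive guard evaluation.
L0 = {0}
L1 = {3}  now seen {0,3}
L2 = {1}  now seen {0,1,3}
L3 = {4,6,7}  now seen {0,1,3,4,6,7}
L4 = {2}  now seen {0,1,2,3,4,6,7}
R = {0,1,2,3,4,6,7}
Path to 7: b·tau·c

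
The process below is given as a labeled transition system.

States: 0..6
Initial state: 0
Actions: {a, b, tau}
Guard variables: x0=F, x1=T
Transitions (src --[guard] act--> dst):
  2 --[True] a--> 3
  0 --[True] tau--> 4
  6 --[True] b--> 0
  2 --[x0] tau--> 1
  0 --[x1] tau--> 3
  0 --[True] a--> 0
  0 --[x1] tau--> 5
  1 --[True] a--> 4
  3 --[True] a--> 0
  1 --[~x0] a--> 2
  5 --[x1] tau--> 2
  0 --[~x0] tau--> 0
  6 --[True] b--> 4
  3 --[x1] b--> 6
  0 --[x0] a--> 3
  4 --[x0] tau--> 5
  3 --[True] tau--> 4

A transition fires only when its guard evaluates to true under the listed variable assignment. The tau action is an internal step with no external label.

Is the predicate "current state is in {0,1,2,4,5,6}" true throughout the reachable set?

Answer: INVARIANT VIOLATED at state 3

Analysis:
Allowed set {0,1,2,4,5,6}
Reach set: {0,2,3,4,5,6}
  0: ok
  2: ok
  3: outside
  4: ok
  5: ok
  6: ok
witness against invariant: tau → 3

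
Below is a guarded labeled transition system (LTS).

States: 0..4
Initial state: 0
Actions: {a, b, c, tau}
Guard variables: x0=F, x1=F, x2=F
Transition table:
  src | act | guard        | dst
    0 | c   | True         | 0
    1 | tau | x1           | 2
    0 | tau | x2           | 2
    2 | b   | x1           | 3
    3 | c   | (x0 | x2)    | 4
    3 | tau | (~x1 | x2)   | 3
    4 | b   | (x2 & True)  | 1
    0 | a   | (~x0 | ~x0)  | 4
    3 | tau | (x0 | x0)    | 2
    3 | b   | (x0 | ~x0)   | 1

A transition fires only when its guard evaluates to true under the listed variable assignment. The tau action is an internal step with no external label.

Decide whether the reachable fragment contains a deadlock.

Reachable = {0,4}
  0: a→4  c→0  [2 out]
  4: ∅  [deadlock]
witness 4: a

Answer: DEADLOCK at state 4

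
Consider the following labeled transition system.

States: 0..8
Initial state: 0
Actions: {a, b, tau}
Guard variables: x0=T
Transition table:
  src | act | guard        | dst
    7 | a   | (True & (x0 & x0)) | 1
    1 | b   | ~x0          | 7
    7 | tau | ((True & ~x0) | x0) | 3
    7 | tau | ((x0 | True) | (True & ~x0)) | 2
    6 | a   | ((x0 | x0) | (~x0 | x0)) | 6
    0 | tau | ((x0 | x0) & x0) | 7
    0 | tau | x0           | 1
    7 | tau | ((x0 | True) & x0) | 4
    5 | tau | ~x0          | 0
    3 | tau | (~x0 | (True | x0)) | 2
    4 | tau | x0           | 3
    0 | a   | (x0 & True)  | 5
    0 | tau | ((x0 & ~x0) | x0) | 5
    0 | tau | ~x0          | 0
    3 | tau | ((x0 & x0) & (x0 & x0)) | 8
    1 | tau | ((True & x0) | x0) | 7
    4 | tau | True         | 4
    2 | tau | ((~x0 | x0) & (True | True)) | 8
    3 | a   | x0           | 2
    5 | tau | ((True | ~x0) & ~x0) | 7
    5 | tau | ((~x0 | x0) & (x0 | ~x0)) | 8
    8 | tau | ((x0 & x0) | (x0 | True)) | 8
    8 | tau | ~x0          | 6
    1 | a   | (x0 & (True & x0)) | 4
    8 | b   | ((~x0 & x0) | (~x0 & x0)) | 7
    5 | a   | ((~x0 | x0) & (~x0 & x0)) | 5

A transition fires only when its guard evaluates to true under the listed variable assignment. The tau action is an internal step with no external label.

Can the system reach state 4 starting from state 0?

Answer: REACHABLE

Analysis:
19 transition(s) survive guard evaluation.
L0 = {0}
L1 = {1,5,7}  total {0,1,5,7}
L2 = {2,3,4,8}  total {0,1,2,3,4,5,7,8}
Reachable = {0,1,2,3,4,5,7,8}
witness 4: tau·a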